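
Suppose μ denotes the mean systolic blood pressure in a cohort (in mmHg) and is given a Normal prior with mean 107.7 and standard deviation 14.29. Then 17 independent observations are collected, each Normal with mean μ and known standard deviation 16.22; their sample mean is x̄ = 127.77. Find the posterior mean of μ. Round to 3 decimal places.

With known σ, the Normal prior is conjugate. Weight on the data is w = (n/σ²)/(n/σ² + 1/τ₀²) = 0.0646171/(0.0646171+0.00489706) = 0.92955.
Posterior mean = w·x̄ + (1−w)·μ₀ = 0.92955·127.77 + 0.070447·107.7 = 126.356.

Posterior mean ≈ 126.356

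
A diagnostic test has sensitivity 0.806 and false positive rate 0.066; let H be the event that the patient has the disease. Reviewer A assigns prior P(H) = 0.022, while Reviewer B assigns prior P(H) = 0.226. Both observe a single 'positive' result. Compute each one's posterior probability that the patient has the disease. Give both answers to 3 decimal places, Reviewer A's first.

The likelihood ratio for a 'positive' result is 0.806/0.066 = 12.212.
Reviewer A: prior odds 0.022/0.978 = 0.022495; posterior odds 0.27471; posterior probability 0.216.
Reviewer B: prior odds 0.226/0.774 = 0.29199; posterior odds 3.5658; posterior probability 0.781.

Reviewer A: 0.216; Reviewer B: 0.781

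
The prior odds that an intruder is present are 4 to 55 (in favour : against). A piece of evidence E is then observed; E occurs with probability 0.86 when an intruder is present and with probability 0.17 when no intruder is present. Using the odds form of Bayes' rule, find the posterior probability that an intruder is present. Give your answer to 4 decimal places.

Posterior probability ≈ 0.2690

Prior odds = 4/55 = 0.072727.
Likelihood ratio for E = 0.86/0.17 = 5.0588.
Posterior odds = prior odds × LR = 0.36791.
Posterior probability = odds/(1+odds) = 0.36791/1.3679 = 0.2690.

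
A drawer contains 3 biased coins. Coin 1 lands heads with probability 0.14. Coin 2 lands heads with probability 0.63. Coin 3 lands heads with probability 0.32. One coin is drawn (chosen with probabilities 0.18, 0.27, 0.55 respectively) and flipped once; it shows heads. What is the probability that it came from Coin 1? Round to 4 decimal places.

Tabulate prior·likelihood by source: [1] prior 0.18, lik 0.14, product 0.02520; [2] prior 0.27, lik 0.63, product 0.1701; [3] prior 0.55, lik 0.32, product 0.1760.
Normalizing constant = 0.37130; the posterior for Coin 1 is its product over the sum, 0.02520/0.37130 = 0.0679.

Posterior probability ≈ 0.0679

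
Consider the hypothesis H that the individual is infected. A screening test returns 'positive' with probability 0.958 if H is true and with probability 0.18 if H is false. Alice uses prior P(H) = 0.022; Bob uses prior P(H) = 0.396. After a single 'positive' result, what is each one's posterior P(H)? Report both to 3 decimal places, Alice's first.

P('+'|H) = 0.958, P('+'|¬H) = 0.18.
Alice: numerator 0.958·0.022 = 0.021076; evidence = 0.021076+0.18·0.978 = 0.19712; posterior = 0.107.
Bob: numerator 0.958·0.396 = 0.37937; evidence = 0.37937+0.18·0.604 = 0.48809; posterior = 0.777.

Alice: 0.107; Bob: 0.777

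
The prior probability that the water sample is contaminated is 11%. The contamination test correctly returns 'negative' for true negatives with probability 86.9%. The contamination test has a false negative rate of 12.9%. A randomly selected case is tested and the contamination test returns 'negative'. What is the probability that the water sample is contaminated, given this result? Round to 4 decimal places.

P(H | E) ≈ 0.0180

Let H be the event that the water sample is contaminated. P(H) = 0.11, so P(¬H) = 0.89. With E the 'negative' result, P(E|H) = 0.129 and P(E|¬H) = 0.869.
P(E) = 0.129·0.11 + 0.869·0.89 = 0.014190 + 0.77341 = 0.78760.
By Bayes' theorem, P(H|E) = 0.014190 / 0.78760 = 0.0180.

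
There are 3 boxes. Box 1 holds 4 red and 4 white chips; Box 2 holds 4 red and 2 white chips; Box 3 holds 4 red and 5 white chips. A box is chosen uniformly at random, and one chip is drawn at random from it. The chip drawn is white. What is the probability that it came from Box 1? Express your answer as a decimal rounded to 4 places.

Posterior probability ≈ 0.3600

Tabulate prior·likelihood by source: [1] prior 0.333333, lik 0.5, product 0.1667; [2] prior 0.333333, lik 0.3333, product 0.1111; [3] prior 0.333333, lik 0.5556, product 0.1852.
Normalizing constant = 0.46296; the posterior for Box 1 is its product over the sum, 0.1667/0.46296 = 0.3600.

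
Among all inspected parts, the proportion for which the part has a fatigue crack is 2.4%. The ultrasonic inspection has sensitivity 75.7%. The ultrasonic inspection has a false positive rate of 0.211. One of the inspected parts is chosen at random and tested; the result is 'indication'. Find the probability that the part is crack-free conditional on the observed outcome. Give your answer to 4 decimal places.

P(¬H | E) ≈ 0.9189

Write H for 'the part has a fatigue crack'. Prior odds H:¬H = 0.024/0.976 = 0.024590. For the 'indication' outcome, the likelihood ratio is 0.757/0.211 = 3.5877.
Posterior odds = 0.024590 × 3.5877 = 0.088222, so P(H|E) = 0.088222/(1+0.088222) = 0.0811. Then P(¬H|E) = 1 − 0.0811 = 0.9189.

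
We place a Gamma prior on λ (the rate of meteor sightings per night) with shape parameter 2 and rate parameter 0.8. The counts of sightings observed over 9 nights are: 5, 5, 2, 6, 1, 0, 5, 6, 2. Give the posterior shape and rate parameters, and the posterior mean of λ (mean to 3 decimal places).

Posterior: Gamma(shape=34, rate=9.8); mean ≈ 3.469

Total count ∑xᵢ = 32 over n = 9 nights.
Gamma is conjugate to the Poisson likelihood: posterior is Gamma(shape = 2+32 = 34, rate = 0.8+9 = 9.8).
E[λ | data] = 34/9.8 = 3.469.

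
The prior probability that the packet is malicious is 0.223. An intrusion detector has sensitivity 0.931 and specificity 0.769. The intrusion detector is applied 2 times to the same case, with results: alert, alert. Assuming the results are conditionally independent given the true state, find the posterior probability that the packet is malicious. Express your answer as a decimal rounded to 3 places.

With H the event that the packet is malicious, the joint likelihood of the observed sequence is P(data|H) = 0.931·0.931 = 0.86676 and P(data|¬H) = 0.231·0.231 = 0.053361.
Bayes: P(H|data) = 0.223·0.86676 / (0.223·0.86676 + 0.777·0.053361) = 0.19329/0.23475 = 0.8234.

Posterior P(H) ≈ 0.823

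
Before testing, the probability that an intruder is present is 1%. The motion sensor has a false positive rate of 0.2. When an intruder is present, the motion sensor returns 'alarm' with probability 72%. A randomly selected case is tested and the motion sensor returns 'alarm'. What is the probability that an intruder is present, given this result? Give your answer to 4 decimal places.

Let H be the event that an intruder is present. P(H) = 0.01, so P(¬H) = 0.99. With E the 'alarm' result, P(E|H) = 0.72 and P(E|¬H) = 0.2.
P(E) = 0.72·0.01 + 0.2·0.99 = 0.0072000 + 0.19800 = 0.20520.
By Bayes' theorem, P(H|E) = 0.0072000 / 0.20520 = 0.0351.

P(H | E) ≈ 0.0351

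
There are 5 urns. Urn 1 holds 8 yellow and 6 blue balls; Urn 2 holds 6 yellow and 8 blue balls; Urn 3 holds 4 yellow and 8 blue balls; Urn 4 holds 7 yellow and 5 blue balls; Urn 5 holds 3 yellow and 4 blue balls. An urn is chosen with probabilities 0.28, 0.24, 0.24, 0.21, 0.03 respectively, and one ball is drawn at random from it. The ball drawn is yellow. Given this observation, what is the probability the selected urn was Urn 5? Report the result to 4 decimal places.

Posterior probability ≈ 0.0269

Tabulate prior·likelihood by source: [1] prior 0.28, lik 0.5714, product 0.1600; [2] prior 0.24, lik 0.4286, product 0.1029; [3] prior 0.24, lik 0.3333, product 0.08000; [4] prior 0.21, lik 0.5833, product 0.1225; [5] prior 0.03, lik 0.4286, product 0.01286.
Normalizing constant = 0.47821; the posterior for Urn 5 is its product over the sum, 0.01286/0.47821 = 0.0269.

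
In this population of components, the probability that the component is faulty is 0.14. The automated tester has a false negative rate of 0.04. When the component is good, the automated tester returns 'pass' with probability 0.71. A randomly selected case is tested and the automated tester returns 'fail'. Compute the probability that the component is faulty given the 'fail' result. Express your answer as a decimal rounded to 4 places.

P(H | E) ≈ 0.3502

Write H for 'the component is faulty'. Prior odds H:¬H = 0.14/0.86 = 0.16279. For the 'fail' outcome, the likelihood ratio is 0.96/0.29 = 3.3103.
Posterior odds = 0.16279 × 3.3103 = 0.53889, so P(H|E) = 0.53889/(1+0.53889) = 0.3502.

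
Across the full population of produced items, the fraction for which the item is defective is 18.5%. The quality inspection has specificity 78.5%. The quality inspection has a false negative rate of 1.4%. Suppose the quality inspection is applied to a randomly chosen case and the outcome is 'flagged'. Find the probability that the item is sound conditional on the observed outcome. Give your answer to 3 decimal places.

P(¬H | E) ≈ 0.490

Let H be the event that the item is defective. P(H) = 0.185, so P(¬H) = 0.815. With E the 'flagged' result, P(E|H) = 0.986 and P(E|¬H) = 0.215.
P(E) = 0.986·0.185 + 0.215·0.815 = 0.18241 + 0.17522 = 0.35763.
By Bayes' theorem, P(H|E) = 0.18241 / 0.35763 = 0.510. Hence P(¬H|E) = 1 − 0.510 = 0.490.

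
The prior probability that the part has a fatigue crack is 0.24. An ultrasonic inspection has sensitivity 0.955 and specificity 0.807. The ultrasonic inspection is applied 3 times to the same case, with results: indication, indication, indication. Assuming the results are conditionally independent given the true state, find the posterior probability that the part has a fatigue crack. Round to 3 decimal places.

Posterior P(H) ≈ 0.975

Let H be the event that the part has a fatigue crack; start with P(H) = 0.24. P('indication'|H) = 0.955, P('indication'|¬H) = 0.193.
Update on result 1 ('indication'): P(H) ← 0.955·0.2400 / (0.955·0.2400 + 0.193·0.7600) = 0.22920/0.37588 = 0.6098.
Update on result 2 ('indication'): P(H) ← 0.955·0.6098 / (0.955·0.6098 + 0.193·0.3902) = 0.58233/0.65764 = 0.8855.
Update on result 3 ('indication'): P(H) ← 0.955·0.8855 / (0.955·0.8855 + 0.193·0.1145) = 0.84563/0.86773 = 0.9745.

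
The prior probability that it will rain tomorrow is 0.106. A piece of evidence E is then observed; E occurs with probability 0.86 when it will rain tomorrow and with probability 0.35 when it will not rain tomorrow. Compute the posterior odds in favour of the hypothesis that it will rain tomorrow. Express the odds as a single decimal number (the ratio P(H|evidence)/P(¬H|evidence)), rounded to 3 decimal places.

Prior odds = 0.106/(1−0.106) = 0.11857.
Likelihood ratio for E = 0.86/0.35 = 2.4571.
Posterior odds = prior odds × LR = 0.29134.

Posterior odds ≈ 0.291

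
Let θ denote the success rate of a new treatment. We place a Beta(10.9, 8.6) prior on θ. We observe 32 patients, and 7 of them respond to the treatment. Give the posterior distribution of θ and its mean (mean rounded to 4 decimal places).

Posterior: Beta(17.9, 33.6); mean ≈ 0.3476

Observing 7 successes and 25 failures updates Beta(10.9, 8.6) by adding the success and failure counts to the two shape parameters: α = 10.9+7 = 17.9, β = 8.6+25 = 33.6.
E[θ | data] = 17.9/(17.9+33.6) = 0.3476.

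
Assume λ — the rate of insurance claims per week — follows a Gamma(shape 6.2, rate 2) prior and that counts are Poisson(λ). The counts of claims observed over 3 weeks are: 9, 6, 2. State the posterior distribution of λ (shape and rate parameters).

Posterior: Gamma(shape=23.2, rate=5)

Total count ∑xᵢ = 17 over n = 3 weeks.
Gamma is conjugate to the Poisson likelihood: posterior is Gamma(shape = 6.2+17 = 23.2, rate = 2+3 = 5).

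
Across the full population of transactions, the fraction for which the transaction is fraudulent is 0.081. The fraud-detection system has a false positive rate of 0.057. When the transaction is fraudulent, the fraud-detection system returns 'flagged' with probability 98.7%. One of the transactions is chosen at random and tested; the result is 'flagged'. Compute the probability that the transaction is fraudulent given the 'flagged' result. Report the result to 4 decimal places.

Let H be the event that the transaction is fraudulent. P(H) = 0.081, so P(¬H) = 0.919. With E the 'flagged' result, P(E|H) = 0.987 and P(E|¬H) = 0.057.
P(E) = 0.987·0.081 + 0.057·0.919 = 0.079947 + 0.052383 = 0.13233.
By Bayes' theorem, P(H|E) = 0.079947 / 0.13233 = 0.6041.

P(H | E) ≈ 0.6041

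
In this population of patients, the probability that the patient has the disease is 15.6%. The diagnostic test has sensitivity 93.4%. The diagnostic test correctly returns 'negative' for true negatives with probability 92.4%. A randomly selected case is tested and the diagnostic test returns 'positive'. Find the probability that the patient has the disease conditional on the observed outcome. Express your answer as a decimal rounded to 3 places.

P(H | E) ≈ 0.694

Write H for 'the patient has the disease'. Prior odds H:¬H = 0.156/0.844 = 0.18483. For the 'positive' outcome, the likelihood ratio is 0.934/0.076 = 12.289.
Posterior odds = 0.18483 × 12.289 = 2.2715, so P(H|E) = 2.2715/(1+2.2715) = 0.694.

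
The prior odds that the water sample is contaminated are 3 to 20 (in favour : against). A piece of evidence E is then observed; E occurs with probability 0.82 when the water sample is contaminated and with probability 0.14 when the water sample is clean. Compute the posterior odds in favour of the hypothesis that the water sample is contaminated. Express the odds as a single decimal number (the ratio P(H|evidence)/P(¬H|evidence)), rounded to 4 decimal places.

Prior odds = 3/20 = 0.15000.
Likelihood ratio for E = 0.82/0.14 = 5.8571.
Posterior odds = prior odds × LR = 0.87857.

Posterior odds ≈ 0.8786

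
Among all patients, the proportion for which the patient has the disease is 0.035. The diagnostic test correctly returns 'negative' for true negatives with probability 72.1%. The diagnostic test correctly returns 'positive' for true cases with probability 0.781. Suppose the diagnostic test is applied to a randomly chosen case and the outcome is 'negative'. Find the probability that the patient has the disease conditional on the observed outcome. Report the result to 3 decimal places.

Let H be the event that the patient has the disease. P(H) = 0.035, so P(¬H) = 0.965. With E the 'negative' result, P(E|H) = 0.219 and P(E|¬H) = 0.721.
P(E) = 0.219·0.035 + 0.721·0.965 = 0.0076650 + 0.69576 = 0.70343.
By Bayes' theorem, P(H|E) = 0.0076650 / 0.70343 = 0.011.

P(H | E) ≈ 0.011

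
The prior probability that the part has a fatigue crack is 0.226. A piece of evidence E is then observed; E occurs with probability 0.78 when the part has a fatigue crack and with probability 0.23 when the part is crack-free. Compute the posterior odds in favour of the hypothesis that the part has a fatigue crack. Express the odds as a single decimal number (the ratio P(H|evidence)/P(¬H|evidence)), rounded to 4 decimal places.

Posterior odds ≈ 0.9902

Prior odds = 0.226/(1−0.226) = 0.29199.
Likelihood ratio for E = 0.78/0.23 = 3.3913.
Posterior odds = prior odds × LR = 0.99023.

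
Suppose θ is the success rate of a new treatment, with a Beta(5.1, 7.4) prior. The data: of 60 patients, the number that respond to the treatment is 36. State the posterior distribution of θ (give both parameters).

The binomial likelihood is conjugate to the Beta prior: with 36 successes and 24 failures, the posterior is Beta(5.1+36, 7.4+24) = Beta(41.1, 31.4).

Posterior: Beta(41.1, 31.4)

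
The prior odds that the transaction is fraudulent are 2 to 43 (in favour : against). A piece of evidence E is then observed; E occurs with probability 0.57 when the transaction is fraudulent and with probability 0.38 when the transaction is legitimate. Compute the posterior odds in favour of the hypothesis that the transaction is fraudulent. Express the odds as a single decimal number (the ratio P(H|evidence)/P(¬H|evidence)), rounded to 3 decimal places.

Posterior odds ≈ 0.070

Prior odds = 2/43 = 0.046512.
Likelihood ratio for E = 0.57/0.38 = 1.5000.
Posterior odds = prior odds × LR = 0.069767.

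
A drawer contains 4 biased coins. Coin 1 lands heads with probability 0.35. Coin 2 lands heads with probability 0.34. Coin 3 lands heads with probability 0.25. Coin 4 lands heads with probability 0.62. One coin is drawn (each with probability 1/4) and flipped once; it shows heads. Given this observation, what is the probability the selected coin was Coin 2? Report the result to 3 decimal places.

Posterior probability ≈ 0.218

Tabulate prior·likelihood by source: [1] prior 0.25, lik 0.35, product 0.08750; [2] prior 0.25, lik 0.34, product 0.08500; [3] prior 0.25, lik 0.25, product 0.06250; [4] prior 0.25, lik 0.62, product 0.1550.
Normalizing constant = 0.39000; the posterior for Coin 2 is its product over the sum, 0.08500/0.39000 = 0.218.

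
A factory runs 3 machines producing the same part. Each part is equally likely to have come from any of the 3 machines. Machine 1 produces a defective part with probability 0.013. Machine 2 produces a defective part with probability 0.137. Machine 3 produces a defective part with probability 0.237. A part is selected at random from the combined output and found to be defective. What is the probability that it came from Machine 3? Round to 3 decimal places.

Posterior probability ≈ 0.612

P(defective|M1) = 0.013; P(defective|M2) = 0.137; P(defective|M3) = 0.237.
Prior × likelihood for each source: 0.333333·0.013=0.004333, 0.333333·0.137=0.04567, 0.333333·0.237=0.07900. Summing gives P(defective) = 0.12900.
P(Machine 3 | defective) = 0.07900 / 0.12900 = 0.612.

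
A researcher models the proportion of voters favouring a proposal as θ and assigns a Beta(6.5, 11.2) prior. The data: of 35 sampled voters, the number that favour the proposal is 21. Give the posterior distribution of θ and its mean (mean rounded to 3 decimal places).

The binomial likelihood is conjugate to the Beta prior: with 21 successes and 14 failures, the posterior is Beta(6.5+21, 11.2+14) = Beta(27.5, 25.2).
E[θ | data] = 27.5/(27.5+25.2) = 0.522.

Posterior: Beta(27.5, 25.2); mean ≈ 0.522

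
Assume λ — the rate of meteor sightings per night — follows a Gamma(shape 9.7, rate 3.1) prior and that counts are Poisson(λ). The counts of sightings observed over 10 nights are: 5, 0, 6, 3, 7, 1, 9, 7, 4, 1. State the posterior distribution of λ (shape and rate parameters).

The Poisson likelihood adds the total count to the shape and the number of exposure periods to the rate. Here ∑xᵢ = 43 and n = 10, so shape 9.7→52.7 and rate 3.1→13.1.

Posterior: Gamma(shape=52.7, rate=13.1)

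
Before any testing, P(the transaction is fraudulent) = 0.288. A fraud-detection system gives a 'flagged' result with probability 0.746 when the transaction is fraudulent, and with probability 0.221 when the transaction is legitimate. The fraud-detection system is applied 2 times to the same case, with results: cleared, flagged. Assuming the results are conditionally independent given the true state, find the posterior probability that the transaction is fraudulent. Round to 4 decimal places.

Posterior P(H) ≈ 0.3081

Let H be the event that the transaction is fraudulent; start with P(H) = 0.288. P('flagged'|H) = 0.746, P('flagged'|¬H) = 0.221.
Update on result 1 ('cleared'): P(H) ← 0.254·0.2880 / (0.254·0.2880 + 0.779·0.7120) = 0.073152/0.62780 = 0.1165.
Update on result 2 ('flagged'): P(H) ← 0.746·0.1165 / (0.746·0.1165 + 0.221·0.8835) = 0.086925/0.28217 = 0.3081.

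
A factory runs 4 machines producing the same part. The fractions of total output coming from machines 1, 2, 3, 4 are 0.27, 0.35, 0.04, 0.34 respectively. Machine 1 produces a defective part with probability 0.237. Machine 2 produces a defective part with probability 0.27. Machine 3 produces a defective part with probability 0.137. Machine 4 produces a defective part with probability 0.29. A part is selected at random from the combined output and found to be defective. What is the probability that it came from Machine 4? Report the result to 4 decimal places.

Posterior probability ≈ 0.3755

Tabulate prior·likelihood by source: [1] prior 0.27, lik 0.237, product 0.06399; [2] prior 0.35, lik 0.27, product 0.09450; [3] prior 0.04, lik 0.137, product 0.005480; [4] prior 0.34, lik 0.29, product 0.09860.
Normalizing constant = 0.26257; the posterior for Machine 4 is its product over the sum, 0.09860/0.26257 = 0.3755.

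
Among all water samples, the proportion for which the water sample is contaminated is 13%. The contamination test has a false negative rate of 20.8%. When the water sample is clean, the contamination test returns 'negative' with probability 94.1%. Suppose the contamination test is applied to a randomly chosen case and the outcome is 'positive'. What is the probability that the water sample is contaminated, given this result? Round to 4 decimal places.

P(H | E) ≈ 0.6673

Let H be the event that the water sample is contaminated. P(H) = 0.13, so P(¬H) = 0.87. With E the 'positive' result, P(E|H) = 0.792 and P(E|¬H) = 0.059.
P(E) = 0.792·0.13 + 0.059·0.87 = 0.10296 + 0.051330 = 0.15429.
By Bayes' theorem, P(H|E) = 0.10296 / 0.15429 = 0.6673.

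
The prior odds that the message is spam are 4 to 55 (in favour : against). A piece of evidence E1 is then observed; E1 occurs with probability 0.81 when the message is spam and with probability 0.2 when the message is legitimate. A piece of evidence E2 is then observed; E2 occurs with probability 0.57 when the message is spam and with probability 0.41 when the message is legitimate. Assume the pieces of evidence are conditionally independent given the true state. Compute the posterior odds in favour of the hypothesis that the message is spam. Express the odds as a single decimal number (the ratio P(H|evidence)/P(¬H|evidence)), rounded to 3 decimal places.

Posterior odds ≈ 0.409

Prior odds = 4/55 = 0.072727. In log-odds, ln(0.072727) = -2.6210.
Add log likelihood ratios: ln(4.0500) + ln(1.3902) = 1.7282.
Posterior log-odds = -0.89284, so posterior odds = exp(-0.89284) = 0.40949.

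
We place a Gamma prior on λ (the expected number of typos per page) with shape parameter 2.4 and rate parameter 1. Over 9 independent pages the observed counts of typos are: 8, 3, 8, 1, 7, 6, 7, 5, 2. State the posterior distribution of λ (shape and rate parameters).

The Poisson likelihood adds the total count to the shape and the number of exposure periods to the rate. Here ∑xᵢ = 47 and n = 9, so shape 2.4→49.4 and rate 1→10.

Posterior: Gamma(shape=49.4, rate=10)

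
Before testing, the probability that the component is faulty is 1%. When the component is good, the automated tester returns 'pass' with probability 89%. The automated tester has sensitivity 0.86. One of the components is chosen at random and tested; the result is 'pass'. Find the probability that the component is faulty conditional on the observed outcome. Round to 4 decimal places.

Let H be the event that the component is faulty. P(H) = 0.01, so P(¬H) = 0.99. With E the 'pass' result, P(E|H) = 0.14 and P(E|¬H) = 0.89.
P(E) = 0.14·0.01 + 0.89·0.99 = 0.0014000 + 0.88110 = 0.88250.
By Bayes' theorem, P(H|E) = 0.0014000 / 0.88250 = 0.0016.

P(H | E) ≈ 0.0016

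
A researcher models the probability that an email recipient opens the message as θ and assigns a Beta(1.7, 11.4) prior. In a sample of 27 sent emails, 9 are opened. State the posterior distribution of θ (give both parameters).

Posterior: Beta(10.7, 29.4)

Observing 9 successes and 18 failures updates Beta(1.7, 11.4) by adding the success and failure counts to the two shape parameters: α = 1.7+9 = 10.7, β = 11.4+18 = 29.4.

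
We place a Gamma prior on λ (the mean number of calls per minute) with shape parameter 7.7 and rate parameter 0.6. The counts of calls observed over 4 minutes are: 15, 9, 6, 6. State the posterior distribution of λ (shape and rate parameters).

Total count ∑xᵢ = 36 over n = 4 minutes.
Gamma is conjugate to the Poisson likelihood: posterior is Gamma(shape = 7.7+36 = 43.7, rate = 0.6+4 = 4.6).

Posterior: Gamma(shape=43.7, rate=4.6)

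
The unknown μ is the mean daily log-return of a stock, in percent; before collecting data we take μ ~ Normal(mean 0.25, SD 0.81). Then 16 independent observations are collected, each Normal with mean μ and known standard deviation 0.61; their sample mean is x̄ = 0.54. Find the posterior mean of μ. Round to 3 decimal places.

With known σ, the Normal prior is conjugate. Weight on the data is w = (n/σ²)/(n/σ² + 1/τ₀²) = 42.9992/(42.9992+1.52416) = 0.96577.
Posterior mean = w·x̄ + (1−w)·μ₀ = 0.96577·0.54 + 0.034233·0.25 = 0.530.

Posterior mean ≈ 0.530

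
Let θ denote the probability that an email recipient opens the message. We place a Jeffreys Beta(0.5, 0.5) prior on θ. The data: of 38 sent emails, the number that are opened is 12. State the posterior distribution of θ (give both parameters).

Posterior: Beta(12.5, 26.5)

The binomial likelihood is conjugate to the Beta prior: with 12 successes and 26 failures, the posterior is Beta(0.5+12, 0.5+26) = Beta(12.5, 26.5).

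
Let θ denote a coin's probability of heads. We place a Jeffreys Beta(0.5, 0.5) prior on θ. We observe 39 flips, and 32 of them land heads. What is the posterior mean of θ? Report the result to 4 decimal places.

Observing 32 successes and 7 failures updates Beta(0.5, 0.5) by adding the success and failure counts to the two shape parameters: α = 0.5+32 = 32.5, β = 0.5+7 = 7.5.
Posterior mean = α/(α+β) = 32.5/40 = 0.8125.

Posterior mean ≈ 0.8125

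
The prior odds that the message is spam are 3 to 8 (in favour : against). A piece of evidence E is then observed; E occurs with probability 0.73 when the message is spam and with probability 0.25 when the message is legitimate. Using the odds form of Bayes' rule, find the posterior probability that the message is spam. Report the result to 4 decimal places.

Prior odds = 3/8 = 0.37500.
Likelihood ratio for E = 0.73/0.25 = 2.9200.
Posterior odds = prior odds × LR = 1.0950.
Posterior probability = odds/(1+odds) = 1.0950/2.0950 = 0.5227.

Posterior probability ≈ 0.5227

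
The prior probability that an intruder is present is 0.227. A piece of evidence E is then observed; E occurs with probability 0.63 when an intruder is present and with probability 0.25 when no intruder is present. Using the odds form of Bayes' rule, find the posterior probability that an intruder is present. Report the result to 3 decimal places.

Prior odds = 0.227/(1−0.227) = 0.29366.
Likelihood ratio for E = 0.63/0.25 = 2.5200.
Posterior odds = prior odds × LR = 0.74003.
Posterior probability = odds/(1+odds) = 0.74003/1.7400 = 0.425.

Posterior probability ≈ 0.425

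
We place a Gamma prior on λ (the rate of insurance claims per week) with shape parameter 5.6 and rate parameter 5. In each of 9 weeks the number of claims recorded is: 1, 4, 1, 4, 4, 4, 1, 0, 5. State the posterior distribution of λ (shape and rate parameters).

Posterior: Gamma(shape=29.6, rate=14)

Total count ∑xᵢ = 24 over n = 9 weeks.
Gamma is conjugate to the Poisson likelihood: posterior is Gamma(shape = 5.6+24 = 29.6, rate = 5+9 = 14).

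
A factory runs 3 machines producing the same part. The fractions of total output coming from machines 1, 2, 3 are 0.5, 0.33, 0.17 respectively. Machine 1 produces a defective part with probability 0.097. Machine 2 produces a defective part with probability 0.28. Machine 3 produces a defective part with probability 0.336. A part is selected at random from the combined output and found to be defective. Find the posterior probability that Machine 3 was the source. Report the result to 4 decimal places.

P(defective|M1) = 0.097; P(defective|M2) = 0.28; P(defective|M3) = 0.336.
Prior × likelihood for each source: 0.5·0.097=0.04850, 0.33·0.28=0.09240, 0.17·0.336=0.05712. Summing gives P(defective) = 0.19802.
P(Machine 3 | defective) = 0.05712 / 0.19802 = 0.2885.

Posterior probability ≈ 0.2885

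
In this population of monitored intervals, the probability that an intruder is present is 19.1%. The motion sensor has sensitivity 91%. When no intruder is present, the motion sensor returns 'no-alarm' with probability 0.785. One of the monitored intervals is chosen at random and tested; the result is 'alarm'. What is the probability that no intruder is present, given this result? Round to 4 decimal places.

Write H for 'an intruder is present'. Prior odds H:¬H = 0.191/0.809 = 0.23609. For the 'alarm' outcome, the likelihood ratio is 0.91/0.215 = 4.2326.
Posterior odds = 0.23609 × 4.2326 = 0.99928, so P(H|E) = 0.99928/(1+0.99928) = 0.4998. Then P(¬H|E) = 1 − 0.4998 = 0.5002.

P(¬H | E) ≈ 0.5002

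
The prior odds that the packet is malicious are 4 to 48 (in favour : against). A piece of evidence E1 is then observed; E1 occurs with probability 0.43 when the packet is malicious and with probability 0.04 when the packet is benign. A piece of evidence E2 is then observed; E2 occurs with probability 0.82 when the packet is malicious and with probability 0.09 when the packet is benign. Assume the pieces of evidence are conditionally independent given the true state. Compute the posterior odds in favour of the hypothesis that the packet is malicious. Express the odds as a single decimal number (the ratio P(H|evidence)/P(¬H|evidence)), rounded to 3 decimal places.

Posterior odds ≈ 8.162

Prior odds = 4/48 = 0.083333. In log-odds, ln(0.083333) = -2.4849.
Add log likelihood ratios: ln(10.750) + ln(9.1111) = 4.5844.
Posterior log-odds = 2.0995, so posterior odds = exp(2.0995) = 8.1620.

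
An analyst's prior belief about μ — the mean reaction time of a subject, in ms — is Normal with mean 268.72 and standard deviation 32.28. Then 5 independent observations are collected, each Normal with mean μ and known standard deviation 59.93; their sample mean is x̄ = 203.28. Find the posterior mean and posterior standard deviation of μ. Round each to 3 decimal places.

Posterior mean ≈ 229.984; posterior SD ≈ 20.620

With known σ, the Normal prior is conjugate. Weight on the data is w = (n/σ²)/(n/σ² + 1/τ₀²) = 0.00139214/(0.00139214+0.00095969) = 0.59194.
Posterior mean = w·x̄ + (1−w)·μ₀ = 0.59194·203.28 + 0.40806·268.72 = 229.984. Posterior variance = 1/(0.00139214+0.00095969) = 425.201, so SD = 20.620.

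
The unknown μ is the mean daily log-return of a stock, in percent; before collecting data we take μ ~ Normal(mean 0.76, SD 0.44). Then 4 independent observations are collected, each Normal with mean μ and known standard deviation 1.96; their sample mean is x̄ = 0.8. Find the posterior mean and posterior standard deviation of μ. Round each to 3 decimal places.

Posterior mean ≈ 0.767; posterior SD ≈ 0.401

With known σ, the Normal prior is conjugate. Weight on the data is w = (n/σ²)/(n/σ² + 1/τ₀²) = 1.04123/(1.04123+5.16529) = 0.16776.
Posterior mean = w·x̄ + (1−w)·μ₀ = 0.16776·0.8 + 0.83224·0.76 = 0.767. Posterior variance = 1/(1.04123+5.16529) = 0.161121, so SD = 0.401.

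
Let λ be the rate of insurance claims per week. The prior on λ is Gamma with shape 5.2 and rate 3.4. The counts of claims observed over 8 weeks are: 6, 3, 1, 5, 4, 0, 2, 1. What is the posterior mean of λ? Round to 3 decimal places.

Total count ∑xᵢ = 22 over n = 8 weeks.
Gamma is conjugate to the Poisson likelihood: posterior is Gamma(shape = 5.2+22 = 27.2, rate = 3.4+8 = 11.4).
E[λ | data] = 27.2/11.4 = 2.386.

Posterior mean ≈ 2.386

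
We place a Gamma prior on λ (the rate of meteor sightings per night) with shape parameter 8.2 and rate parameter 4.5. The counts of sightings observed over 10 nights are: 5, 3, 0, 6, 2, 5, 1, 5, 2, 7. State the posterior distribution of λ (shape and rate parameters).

Posterior: Gamma(shape=44.2, rate=14.5)

The Poisson likelihood adds the total count to the shape and the number of exposure periods to the rate. Here ∑xᵢ = 36 and n = 10, so shape 8.2→44.2 and rate 4.5→14.5.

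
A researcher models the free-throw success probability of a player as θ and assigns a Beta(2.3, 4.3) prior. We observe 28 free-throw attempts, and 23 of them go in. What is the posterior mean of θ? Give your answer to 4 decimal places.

The binomial likelihood is conjugate to the Beta prior: with 23 successes and 5 failures, the posterior is Beta(2.3+23, 4.3+5) = Beta(25.3, 9.3).
E[θ | data] = 25.3/(25.3+9.3) = 0.7312.

Posterior mean ≈ 0.7312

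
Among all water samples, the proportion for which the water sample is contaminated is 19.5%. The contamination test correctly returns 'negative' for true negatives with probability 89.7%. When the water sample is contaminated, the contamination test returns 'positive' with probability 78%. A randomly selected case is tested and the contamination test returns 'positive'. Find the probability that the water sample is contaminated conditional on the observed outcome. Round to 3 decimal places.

P(H | E) ≈ 0.647

Write H for 'the water sample is contaminated'. Prior odds H:¬H = 0.195/0.805 = 0.24224. For the 'positive' outcome, the likelihood ratio is 0.78/0.103 = 7.5728.
Posterior odds = 0.24224 × 7.5728 = 1.8344, so P(H|E) = 1.8344/(1+1.8344) = 0.647.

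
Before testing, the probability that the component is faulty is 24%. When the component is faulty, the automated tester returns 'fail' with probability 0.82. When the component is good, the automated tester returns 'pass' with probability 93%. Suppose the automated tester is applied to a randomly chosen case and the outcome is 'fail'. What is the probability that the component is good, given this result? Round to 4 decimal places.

Let H be the event that the component is faulty. P(H) = 0.24, so P(¬H) = 0.76. With E the 'fail' result, P(E|H) = 0.82 and P(E|¬H) = 0.07.
P(E) = 0.82·0.24 + 0.07·0.76 = 0.19680 + 0.053200 = 0.25000.
By Bayes' theorem, P(H|E) = 0.19680 / 0.25000 = 0.7872. Hence P(¬H|E) = 1 − 0.7872 = 0.2128.

P(¬H | E) ≈ 0.2128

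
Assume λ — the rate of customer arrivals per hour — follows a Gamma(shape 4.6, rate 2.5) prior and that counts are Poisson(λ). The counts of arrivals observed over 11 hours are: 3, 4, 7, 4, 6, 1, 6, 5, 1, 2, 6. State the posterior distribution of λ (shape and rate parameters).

Total count ∑xᵢ = 45 over n = 11 hours.
Gamma is conjugate to the Poisson likelihood: posterior is Gamma(shape = 4.6+45 = 49.6, rate = 2.5+11 = 13.5).

Posterior: Gamma(shape=49.6, rate=13.5)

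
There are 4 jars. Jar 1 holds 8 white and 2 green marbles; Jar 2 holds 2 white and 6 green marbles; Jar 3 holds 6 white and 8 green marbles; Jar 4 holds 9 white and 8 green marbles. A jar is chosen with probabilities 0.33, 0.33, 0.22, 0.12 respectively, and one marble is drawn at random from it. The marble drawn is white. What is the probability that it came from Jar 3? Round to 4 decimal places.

Posterior probability ≈ 0.1870

P(white|Jar 1) = 0.8; P(white|Jar 2) = 0.25; P(white|Jar 3) = 0.4286; P(white|Jar 4) = 0.5294.
Prior × likelihood for each source: 0.33·0.8=0.2640, 0.33·0.25=0.08250, 0.22·0.4286=0.09429, 0.12·0.5294=0.06353. Summing gives P(white) = 0.50432.
P(Jar 3 | white) = 0.09429 / 0.50432 = 0.1870.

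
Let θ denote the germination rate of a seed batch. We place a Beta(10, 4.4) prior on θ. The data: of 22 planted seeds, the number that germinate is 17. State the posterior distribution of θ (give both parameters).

Posterior: Beta(27, 9.4)

The binomial likelihood is conjugate to the Beta prior: with 17 successes and 5 failures, the posterior is Beta(10+17, 4.4+5) = Beta(27, 9.4).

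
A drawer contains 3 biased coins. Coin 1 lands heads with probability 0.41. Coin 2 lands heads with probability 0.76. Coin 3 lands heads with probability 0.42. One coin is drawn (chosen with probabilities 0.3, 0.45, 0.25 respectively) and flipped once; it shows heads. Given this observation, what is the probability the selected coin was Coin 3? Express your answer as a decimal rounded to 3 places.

Posterior probability ≈ 0.184

P(heads|C1) = 0.41; P(heads|C2) = 0.76; P(heads|C3) = 0.42.
Prior × likelihood for each source: 0.3·0.41=0.1230, 0.45·0.76=0.3420, 0.25·0.42=0.1050. Summing gives P(heads) = 0.57000.
P(Coin 3 | heads) = 0.1050 / 0.57000 = 0.184.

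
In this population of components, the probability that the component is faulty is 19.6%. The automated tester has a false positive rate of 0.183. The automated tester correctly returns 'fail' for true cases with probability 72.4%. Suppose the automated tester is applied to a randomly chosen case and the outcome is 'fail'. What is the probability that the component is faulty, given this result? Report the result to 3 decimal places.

P(H | E) ≈ 0.491

Let H be the event that the component is faulty. P(H) = 0.196, so P(¬H) = 0.804. With E the 'fail' result, P(E|H) = 0.724 and P(E|¬H) = 0.183.
P(E) = 0.724·0.196 + 0.183·0.804 = 0.14190 + 0.14713 = 0.28904.
By Bayes' theorem, P(H|E) = 0.14190 / 0.28904 = 0.491.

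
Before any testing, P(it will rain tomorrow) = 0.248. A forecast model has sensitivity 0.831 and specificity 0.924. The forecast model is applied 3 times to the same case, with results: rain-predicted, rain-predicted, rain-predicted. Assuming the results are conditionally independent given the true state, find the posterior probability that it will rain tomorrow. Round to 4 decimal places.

Posterior P(H) ≈ 0.9977

With H the event that it will rain tomorrow, the joint likelihood of the observed sequence is P(data|H) = 0.831·0.831·0.831 = 0.57386 and P(data|¬H) = 0.076·0.076·0.076 = 0.00043898.
Bayes: P(H|data) = 0.248·0.57386 / (0.248·0.57386 + 0.752·0.00043898) = 0.14232/0.14265 = 0.9977.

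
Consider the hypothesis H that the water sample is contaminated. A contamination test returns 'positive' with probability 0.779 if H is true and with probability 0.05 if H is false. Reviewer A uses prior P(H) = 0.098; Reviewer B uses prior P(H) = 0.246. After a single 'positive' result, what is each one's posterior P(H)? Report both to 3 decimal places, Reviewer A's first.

P('+'|H) = 0.779, P('+'|¬H) = 0.05.
Reviewer A: numerator 0.779·0.098 = 0.076342; evidence = 0.076342+0.05·0.902 = 0.12144; posterior = 0.629.
Reviewer B: numerator 0.779·0.246 = 0.19163; evidence = 0.19163+0.05·0.754 = 0.22933; posterior = 0.836.

Reviewer A: 0.629; Reviewer B: 0.836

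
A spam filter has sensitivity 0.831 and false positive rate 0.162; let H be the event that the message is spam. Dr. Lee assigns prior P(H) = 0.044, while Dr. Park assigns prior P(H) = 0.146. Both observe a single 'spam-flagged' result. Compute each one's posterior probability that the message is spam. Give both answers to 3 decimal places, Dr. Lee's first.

The likelihood ratio for a 'spam-flagged' result is 0.831/0.162 = 5.1296.
Dr. Lee: prior odds 0.044/0.956 = 0.046025; posterior odds 0.23609; posterior probability 0.191.
Dr. Park: prior odds 0.146/0.854 = 0.17096; posterior odds 0.87696; posterior probability 0.467.

Dr. Lee: 0.191; Dr. Park: 0.467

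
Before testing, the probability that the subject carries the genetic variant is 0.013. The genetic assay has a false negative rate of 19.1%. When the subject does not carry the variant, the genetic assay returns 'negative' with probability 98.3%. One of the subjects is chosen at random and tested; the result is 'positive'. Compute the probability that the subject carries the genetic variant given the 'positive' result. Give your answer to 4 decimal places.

Let H be the event that the subject carries the genetic variant. P(H) = 0.013, so P(¬H) = 0.987. With E the 'positive' result, P(E|H) = 0.809 and P(E|¬H) = 0.017.
P(E) = 0.809·0.013 + 0.017·0.987 = 0.010517 + 0.016779 = 0.027296.
By Bayes' theorem, P(H|E) = 0.010517 / 0.027296 = 0.3853.

P(H | E) ≈ 0.3853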